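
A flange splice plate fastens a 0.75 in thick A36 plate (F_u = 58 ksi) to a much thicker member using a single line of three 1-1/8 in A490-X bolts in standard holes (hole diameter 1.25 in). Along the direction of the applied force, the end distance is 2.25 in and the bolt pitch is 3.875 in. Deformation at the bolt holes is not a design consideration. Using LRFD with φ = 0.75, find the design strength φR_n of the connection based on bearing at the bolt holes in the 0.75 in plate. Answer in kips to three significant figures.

300 kips

Per bolt r_n = 1.5 l_c t F_u ≤ 3.0 d t F_u; upper limit = 3.0 × 1.125 × 0.75 × 58 = 146.8 kips.
Edge bolt: l_c = 2.25 − 1.25/2 = 1.625 in → 1.5 × 1.625 × 0.75 × 58 = 106 → r_n = 106 kips.
Interior bolts: l_c = 3.875 − 1.25 = 2.625 in → 1.5 × 2.625 × 0.75 × 58 = 171.3 → r_n = 146.8 kips.
R_n = 1 × 106 + 2 × 146.8 = 399.7 kips.
Design strength φR_n = 0.75 × 399.7 = 300 kips.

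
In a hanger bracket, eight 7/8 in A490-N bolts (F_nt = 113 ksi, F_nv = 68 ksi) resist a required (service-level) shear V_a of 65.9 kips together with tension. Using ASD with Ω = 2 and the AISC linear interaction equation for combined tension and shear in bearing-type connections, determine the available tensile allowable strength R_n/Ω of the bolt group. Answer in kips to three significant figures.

244 kips

A_b = π·0.875²/4 = 0.6013 in²; f_rv = 65.9 / (8 × 0.6013) = 13.7 ksi.
F'_nt = 1.3 F_nt − (Ω F_nt / F_nv) f_rv = 1.3·113 − (2·113/68)·13.7 = 101.4 ksi, capped at F_nt → F'_nt = 101.4 ksi.
R_n = F'_nt · A_b · n = 101.4 × 0.6013 × 8 = 487.7 kips.
Allowable strength R_n/Ω = 487.7 / 2 = 244 kips.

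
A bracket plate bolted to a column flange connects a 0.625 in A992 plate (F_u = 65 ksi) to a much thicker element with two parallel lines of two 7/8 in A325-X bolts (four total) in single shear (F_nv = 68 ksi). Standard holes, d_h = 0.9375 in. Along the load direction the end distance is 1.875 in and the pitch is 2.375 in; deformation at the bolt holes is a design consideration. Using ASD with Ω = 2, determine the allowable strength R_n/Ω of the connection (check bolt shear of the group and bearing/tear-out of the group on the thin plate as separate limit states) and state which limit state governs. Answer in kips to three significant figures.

Bolt shear: A_b = π·0.875²/4 = 0.6013 in²; R_n = 68 × 0.6013 × 4 × 1 = 163.6 kips → 163.6 / 2 = 81.8 kips.
Bearing (1.2 l_c t F_u ≤ 2.4 d t F_u): upper limit = 2.4·0.875·0.625·65 = 85.31 kips.
  Edge l_c = 1.875 − 0.9375/2 = 1.406 → r_n = 68.55 kips; interior l_c = 2.375 − 0.9375 = 1.438 → r_n = 70.08 kips.
  R_n,bearing = 2·68.55 + 2·70.08 = 277.3 kips → 277.3 / 2 = 139 kips.
Bolt shear governs: 81.8 kips.

81.8 kips (bolt shear governs)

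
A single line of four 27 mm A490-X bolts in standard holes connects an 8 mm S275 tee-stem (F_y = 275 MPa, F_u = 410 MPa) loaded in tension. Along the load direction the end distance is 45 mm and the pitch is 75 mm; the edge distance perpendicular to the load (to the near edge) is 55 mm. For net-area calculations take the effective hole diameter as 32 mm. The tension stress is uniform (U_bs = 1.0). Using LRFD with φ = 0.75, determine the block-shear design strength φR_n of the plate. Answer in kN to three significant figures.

Shear plane L_v = 45 + 3·75 = 270 mm; A_gv = 270 × 8 = 2160 mm².
A_nv = (270 − 3.5·32) × 8 = 1264 mm².
A_nt = (55 − 0.5·32) × 8 = 312 mm².
0.6 F_u A_nv = 310.9 kN; 0.6 F_y A_gv = 356.4 kN → shear rupture governs the shear term.
R_n = 310.9 + 1.0 × 410 × 312 / 1000 = 438.9 kN.
Design strength φR_n = 0.75 × 438.9 = 329 kN.

329 kN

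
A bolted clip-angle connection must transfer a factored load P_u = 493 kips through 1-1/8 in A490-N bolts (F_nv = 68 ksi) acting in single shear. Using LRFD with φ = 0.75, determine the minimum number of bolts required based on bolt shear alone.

10 bolts

A_b = π·1.125²/4 = 0.994 in².
Per-bolt design strength φR_n = 0.75 × 68 × 0.994 × 1 = 50.69 kips.
n ≥ 493 / 50.69 = 9.725 → use 10 bolts.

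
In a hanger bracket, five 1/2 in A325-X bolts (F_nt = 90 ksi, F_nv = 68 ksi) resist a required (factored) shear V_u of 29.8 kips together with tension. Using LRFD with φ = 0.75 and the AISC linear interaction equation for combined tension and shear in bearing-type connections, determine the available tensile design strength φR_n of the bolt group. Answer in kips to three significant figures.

46.7 kips

A_b = π·0.5²/4 = 0.1963 in²; f_rv = 29.8 / (5 × 0.1963) = 30.35 ksi.
F'_nt = 1.3 F_nt − (F_nt / φF_nv) f_rv = 1.3·90 − (90/(0.75·68))·30.35 = 63.43 ksi, capped at F_nt → F'_nt = 63.43 ksi.
R_n = F'_nt · A_b · n = 63.43 × 0.1963 × 5 = 62.28 kips.
Design strength φR_n = 0.75 × 62.28 = 46.7 kips.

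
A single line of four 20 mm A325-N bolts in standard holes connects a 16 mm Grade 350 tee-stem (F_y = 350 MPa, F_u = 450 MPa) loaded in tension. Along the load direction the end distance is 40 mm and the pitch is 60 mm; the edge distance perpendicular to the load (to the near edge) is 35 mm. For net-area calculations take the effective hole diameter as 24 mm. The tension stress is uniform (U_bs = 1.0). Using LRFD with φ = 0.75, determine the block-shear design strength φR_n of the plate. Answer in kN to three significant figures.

Shear plane L_v = 40 + 3·60 = 220 mm; A_gv = 220 × 16 = 3520 mm².
A_nv = (220 − 3.5·24) × 16 = 2176 mm².
A_nt = (35 − 0.5·24) × 16 = 368 mm².
0.6 F_u A_nv = 587.5 kN; 0.6 F_y A_gv = 739.2 kN → shear rupture governs the shear term.
R_n = 587.5 + 1.0 × 450 × 368 / 1000 = 753.1 kN.
Design strength φR_n = 0.75 × 753.1 = 565 kN.

565 kN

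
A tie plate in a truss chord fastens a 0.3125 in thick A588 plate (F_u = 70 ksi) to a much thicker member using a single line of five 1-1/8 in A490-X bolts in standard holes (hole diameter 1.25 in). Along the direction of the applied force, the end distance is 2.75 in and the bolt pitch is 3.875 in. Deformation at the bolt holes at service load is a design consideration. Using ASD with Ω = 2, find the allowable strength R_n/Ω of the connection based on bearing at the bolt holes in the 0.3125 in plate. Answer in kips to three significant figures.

146 kips

Per bolt r_n = 1.2 l_c t F_u ≤ 2.4 d t F_u; upper limit = 2.4 × 1.125 × 0.3125 × 70 = 59.06 kips.
Edge bolt: l_c = 2.75 − 1.25/2 = 2.125 in → 1.2 × 2.125 × 0.3125 × 70 = 55.78 → r_n = 55.78 kips.
Interior bolts: l_c = 3.875 − 1.25 = 2.625 in → 1.2 × 2.625 × 0.3125 × 70 = 68.91 → r_n = 59.06 kips.
R_n = 1 × 55.78 + 4 × 59.06 = 292 kips.
Allowable strength R_n/Ω = 292 / 2 = 146 kips.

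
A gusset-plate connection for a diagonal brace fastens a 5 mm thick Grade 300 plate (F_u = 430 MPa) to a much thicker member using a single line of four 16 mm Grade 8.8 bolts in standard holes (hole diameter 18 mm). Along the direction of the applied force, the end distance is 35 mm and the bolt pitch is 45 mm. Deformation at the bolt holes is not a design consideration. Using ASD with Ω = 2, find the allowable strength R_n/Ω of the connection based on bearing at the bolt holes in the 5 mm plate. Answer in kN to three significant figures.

173 kN

Per bolt r_n = 1.5 l_c t F_u ≤ 3.0 d t F_u; upper limit = 3.0 × 16 × 5 × 430 / 1000 = 103.2 kN.
Edge bolt: l_c = 35 − 18/2 = 26 mm → 1.5 × 26 × 5 × 430 / 1000 = 83.85 → r_n = 83.85 kN.
Interior bolts: l_c = 45 − 18 = 27 mm → 1.5 × 27 × 5 × 430 / 1000 = 87.08 → r_n = 87.08 kN.
R_n = 1 × 83.85 + 3 × 87.08 = 345.1 kN.
Allowable strength R_n/Ω = 345.1 / 2 = 173 kN.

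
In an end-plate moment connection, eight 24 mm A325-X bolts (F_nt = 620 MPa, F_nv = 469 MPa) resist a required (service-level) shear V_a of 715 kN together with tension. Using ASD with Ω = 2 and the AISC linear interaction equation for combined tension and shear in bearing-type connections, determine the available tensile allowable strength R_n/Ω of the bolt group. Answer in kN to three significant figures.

513 kN

A_b = π·24²/4 = 452.4 mm²; f_rv = 715 × 1000 / (8 × 452.4) = 197.6 MPa.
F'_nt = 1.3 F_nt − (Ω F_nt / F_nv) f_rv = 1.3·620 − (2·620/469)·197.6 = 283.7 MPa, capped at F_nt → F'_nt = 283.7 MPa.
R_n = F'_nt · A_b · n = 283.7 × 452.4 × 8 / 1000 = 1027 kN.
Allowable strength R_n/Ω = 1027 / 2 = 513 kN.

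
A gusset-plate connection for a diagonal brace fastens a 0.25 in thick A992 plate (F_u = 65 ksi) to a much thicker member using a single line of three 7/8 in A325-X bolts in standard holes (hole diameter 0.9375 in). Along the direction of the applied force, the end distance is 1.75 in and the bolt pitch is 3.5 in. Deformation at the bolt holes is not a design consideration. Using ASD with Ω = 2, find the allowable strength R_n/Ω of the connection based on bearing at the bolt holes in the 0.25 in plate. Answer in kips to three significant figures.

Per bolt r_n = 1.5 l_c t F_u ≤ 3.0 d t F_u; upper limit = 3.0 × 0.875 × 0.25 × 65 = 42.66 kips.
Edge bolt: l_c = 1.75 − 0.9375/2 = 1.281 in → 1.5 × 1.281 × 0.25 × 65 = 31.23 → r_n = 31.23 kips.
Interior bolts: l_c = 3.5 − 0.9375 = 2.562 in → 1.5 × 2.562 × 0.25 × 65 = 62.46 → r_n = 42.66 kips.
R_n = 1 × 31.23 + 2 × 42.66 = 116.5 kips.
Allowable strength R_n/Ω = 116.5 / 2 = 58.3 kips.

58.3 kips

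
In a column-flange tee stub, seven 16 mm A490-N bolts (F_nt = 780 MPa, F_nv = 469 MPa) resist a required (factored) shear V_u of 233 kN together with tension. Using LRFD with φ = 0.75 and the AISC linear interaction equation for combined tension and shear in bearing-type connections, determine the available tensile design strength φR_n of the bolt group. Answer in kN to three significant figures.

683 kN

A_b = π·16²/4 = 201.1 mm²; f_rv = 233 × 1000 / (7 × 201.1) = 165.5 MPa.
F'_nt = 1.3 F_nt − (F_nt / φF_nv) f_rv = 1.3·780 − (780/(0.75·469))·165.5 = 646.9 MPa, capped at F_nt → F'_nt = 646.9 MPa.
R_n = F'_nt · A_b · n = 646.9 × 201.1 × 7 / 1000 = 910.5 kN.
Design strength φR_n = 0.75 × 910.5 = 683 kN.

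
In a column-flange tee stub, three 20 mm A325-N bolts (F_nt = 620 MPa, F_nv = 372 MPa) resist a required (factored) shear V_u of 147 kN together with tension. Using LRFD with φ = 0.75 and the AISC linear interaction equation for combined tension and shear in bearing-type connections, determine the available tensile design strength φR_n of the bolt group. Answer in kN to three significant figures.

325 kN

A_b = π·20²/4 = 314.2 mm²; f_rv = 147 × 1000 / (3 × 314.2) = 156 MPa.
F'_nt = 1.3 F_nt − (F_nt / φF_nv) f_rv = 1.3·620 − (620/(0.75·372))·156 = 459.4 MPa, capped at F_nt → F'_nt = 459.4 MPa.
R_n = F'_nt · A_b · n = 459.4 × 314.2 × 3 / 1000 = 433 kN.
Design strength φR_n = 0.75 × 433 = 325 kN.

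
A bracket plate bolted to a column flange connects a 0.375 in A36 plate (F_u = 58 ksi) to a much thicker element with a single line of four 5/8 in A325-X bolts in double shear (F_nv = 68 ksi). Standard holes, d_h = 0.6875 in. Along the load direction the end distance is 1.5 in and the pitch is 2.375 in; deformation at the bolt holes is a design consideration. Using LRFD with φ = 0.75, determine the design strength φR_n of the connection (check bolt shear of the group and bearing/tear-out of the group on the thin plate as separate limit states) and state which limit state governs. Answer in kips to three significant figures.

96 kips (bearing governs)

Bolt shear: A_b = π·0.625²/4 = 0.3068 in²; R_n = 68 × 0.3068 × 4 × 2 = 166.9 kips → 0.75 × 166.9 = 125 kips.
Bearing (1.2 l_c t F_u ≤ 2.4 d t F_u): upper limit = 2.4·0.625·0.375·58 = 32.62 kips.
  Edge l_c = 1.5 − 0.6875/2 = 1.156 → r_n = 30.18 kips; interior l_c = 2.375 − 0.6875 = 1.688 → r_n = 32.62 kips.
  R_n,bearing = 1·30.18 + 3·32.62 = 128.1 kips → 0.75 × 128.1 = 96 kips.
Bearing governs: 96 kips.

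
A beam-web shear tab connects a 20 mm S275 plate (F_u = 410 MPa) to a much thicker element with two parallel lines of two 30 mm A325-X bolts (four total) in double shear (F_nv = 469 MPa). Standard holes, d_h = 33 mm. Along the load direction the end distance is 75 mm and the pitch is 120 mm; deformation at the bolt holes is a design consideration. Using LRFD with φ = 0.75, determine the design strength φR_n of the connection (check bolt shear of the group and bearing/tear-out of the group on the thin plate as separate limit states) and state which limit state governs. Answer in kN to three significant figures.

1750 kN (bearing governs)

Bolt shear: A_b = π·30²/4 = 706.9 mm²; R_n = 469 × 706.9 × 4 × 2 / 1000 = 2652 kN → 0.75 × 2652 = 1990 kN.
Bearing (1.2 l_c t F_u ≤ 2.4 d t F_u): upper limit = 2.4·30·20·410 / 1000 = 590.4 kN.
  Edge l_c = 75 − 33/2 = 58.5 → r_n = 575.6 kN; interior l_c = 120 − 33 = 87 → r_n = 590.4 kN.
  R_n,bearing = 2·575.6 + 2·590.4 = 2332 kN → 0.75 × 2332 = 1750 kN.
Bearing governs: 1750 kN.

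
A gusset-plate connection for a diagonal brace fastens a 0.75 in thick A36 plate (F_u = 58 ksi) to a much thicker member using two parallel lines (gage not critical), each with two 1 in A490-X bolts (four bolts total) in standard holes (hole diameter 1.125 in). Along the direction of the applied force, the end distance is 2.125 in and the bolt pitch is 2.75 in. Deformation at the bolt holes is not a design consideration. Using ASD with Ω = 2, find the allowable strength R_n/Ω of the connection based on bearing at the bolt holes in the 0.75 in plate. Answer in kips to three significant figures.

208 kips

Per bolt r_n = 1.5 l_c t F_u ≤ 3.0 d t F_u; upper limit = 3.0 × 1 × 0.75 × 58 = 130.5 kips.
Edge bolt: l_c = 2.125 − 1.125/2 = 1.562 in → 1.5 × 1.562 × 0.75 × 58 = 102 → r_n = 102 kips.
Interior bolts: l_c = 2.75 − 1.125 = 1.625 in → 1.5 × 1.625 × 0.75 × 58 = 106 → r_n = 106 kips.
R_n = 2 × 102 + 2 × 106 = 416 kips.
Allowable strength R_n/Ω = 416 / 2 = 208 kips.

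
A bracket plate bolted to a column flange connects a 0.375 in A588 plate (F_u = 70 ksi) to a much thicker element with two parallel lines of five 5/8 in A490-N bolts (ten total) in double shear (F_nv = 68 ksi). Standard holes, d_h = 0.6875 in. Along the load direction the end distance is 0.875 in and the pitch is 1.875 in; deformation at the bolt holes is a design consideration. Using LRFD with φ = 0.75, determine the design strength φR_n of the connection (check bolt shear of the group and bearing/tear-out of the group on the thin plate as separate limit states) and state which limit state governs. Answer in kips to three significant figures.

Bolt shear: A_b = π·0.625²/4 = 0.3068 in²; R_n = 68 × 0.3068 × 10 × 2 = 417.2 kips → 0.75 × 417.2 = 313 kips.
Bearing (1.2 l_c t F_u ≤ 2.4 d t F_u): upper limit = 2.4·0.625·0.375·70 = 39.38 kips.
  Edge l_c = 0.875 − 0.6875/2 = 0.5312 → r_n = 16.73 kips; interior l_c = 1.875 − 0.6875 = 1.188 → r_n = 37.41 kips.
  R_n,bearing = 2·16.73 + 8·37.41 = 332.7 kips → 0.75 × 332.7 = 250 kips.
Bearing governs: 250 kips.

250 kips (bearing governs)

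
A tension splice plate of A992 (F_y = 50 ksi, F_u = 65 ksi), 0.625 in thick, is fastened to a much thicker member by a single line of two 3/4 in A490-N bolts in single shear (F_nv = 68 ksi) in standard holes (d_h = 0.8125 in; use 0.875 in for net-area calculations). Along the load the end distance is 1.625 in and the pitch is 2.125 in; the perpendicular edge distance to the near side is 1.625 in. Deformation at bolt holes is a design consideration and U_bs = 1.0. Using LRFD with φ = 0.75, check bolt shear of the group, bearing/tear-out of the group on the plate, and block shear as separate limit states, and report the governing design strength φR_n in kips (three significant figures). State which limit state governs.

45.1 kips (bolt shear governs)

Bolt shear: A_b = π·0.75²/4 = 0.4418 in²; R_n = 68 × 0.4418 × 2 × 1 = 60.08 kips → 0.75 × 60.08 = 45.1 kips.
Bearing: edge l_c = 1.219, r_n = 59.41 kips; interior l_c = 1.312, r_n = 63.98 kips; R_n = 59.41 + 1·63.98 = 123.4 kips → 92.5 kips.
Block shear: A_gv = 2.344, A_nv = 1.523, A_nt = 0.7422 in²; R_n = min(0.6F_uA_nv, 0.6F_yA_gv) + U_bs·F_u·A_nt = 107.7 kips → 80.7 kips.
Bolt shear governs: 45.1 kips.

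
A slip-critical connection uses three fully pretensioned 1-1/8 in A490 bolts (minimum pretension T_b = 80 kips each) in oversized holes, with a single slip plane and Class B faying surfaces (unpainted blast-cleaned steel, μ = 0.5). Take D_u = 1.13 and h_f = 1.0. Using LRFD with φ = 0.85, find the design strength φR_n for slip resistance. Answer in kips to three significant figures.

115 kips

R_n = μ · D_u · h_f · T_b · n_s · n_b = 0.5 × 1.13 × 1.0 × 80 × 1 × 3 = 135.6 kips.
Design strength φR_n = 0.85 × 135.6 = 115 kips.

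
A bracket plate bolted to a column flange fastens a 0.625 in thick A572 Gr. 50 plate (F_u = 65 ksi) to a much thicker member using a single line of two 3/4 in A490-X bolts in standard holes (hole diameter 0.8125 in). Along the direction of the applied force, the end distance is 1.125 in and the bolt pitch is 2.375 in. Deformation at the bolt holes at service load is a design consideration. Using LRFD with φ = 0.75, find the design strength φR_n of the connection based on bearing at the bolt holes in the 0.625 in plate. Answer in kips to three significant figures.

81.1 kips

Per bolt r_n = 1.2 l_c t F_u ≤ 2.4 d t F_u; upper limit = 2.4 × 0.75 × 0.625 × 65 = 73.12 kips.
Edge bolt: l_c = 1.125 − 0.8125/2 = 0.7188 in → 1.2 × 0.7188 × 0.625 × 65 = 35.04 → r_n = 35.04 kips.
Interior bolts: l_c = 2.375 − 0.8125 = 1.562 in → 1.2 × 1.562 × 0.625 × 65 = 76.17 → r_n = 73.12 kips.
R_n = 1 × 35.04 + 1 × 73.12 = 108.2 kips.
Design strength φR_n = 0.75 × 108.2 = 81.1 kips.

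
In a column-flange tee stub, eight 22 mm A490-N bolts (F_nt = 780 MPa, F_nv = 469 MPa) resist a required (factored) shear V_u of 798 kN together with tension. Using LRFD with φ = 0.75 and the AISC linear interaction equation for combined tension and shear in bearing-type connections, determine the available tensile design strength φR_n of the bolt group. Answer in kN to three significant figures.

A_b = π·22²/4 = 380.1 mm²; f_rv = 798 × 1000 / (8 × 380.1) = 262.4 MPa.
F'_nt = 1.3 F_nt − (F_nt / φF_nv) f_rv = 1.3·780 − (780/(0.75·469))·262.4 = 432.1 MPa, capped at F_nt → F'_nt = 432.1 MPa.
R_n = F'_nt · A_b · n = 432.1 × 380.1 × 8 / 1000 = 1314 kN.
Design strength φR_n = 0.75 × 1314 = 986 kN.

986 kN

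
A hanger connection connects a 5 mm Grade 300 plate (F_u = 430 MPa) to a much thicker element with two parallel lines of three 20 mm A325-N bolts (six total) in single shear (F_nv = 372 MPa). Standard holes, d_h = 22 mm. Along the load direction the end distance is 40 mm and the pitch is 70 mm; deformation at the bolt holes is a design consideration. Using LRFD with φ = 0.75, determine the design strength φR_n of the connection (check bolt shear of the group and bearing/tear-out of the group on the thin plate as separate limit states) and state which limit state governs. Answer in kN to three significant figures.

422 kN (bearing governs)

Bolt shear: A_b = π·20²/4 = 314.2 mm²; R_n = 372 × 314.2 × 6 × 1 / 1000 = 701.2 kN → 0.75 × 701.2 = 526 kN.
Bearing (1.2 l_c t F_u ≤ 2.4 d t F_u): upper limit = 2.4·20·5·430 / 1000 = 103.2 kN.
  Edge l_c = 40 − 22/2 = 29 → r_n = 74.82 kN; interior l_c = 70 − 22 = 48 → r_n = 103.2 kN.
  R_n,bearing = 2·74.82 + 4·103.2 = 562.4 kN → 0.75 × 562.4 = 422 kN.
Bearing governs: 422 kN.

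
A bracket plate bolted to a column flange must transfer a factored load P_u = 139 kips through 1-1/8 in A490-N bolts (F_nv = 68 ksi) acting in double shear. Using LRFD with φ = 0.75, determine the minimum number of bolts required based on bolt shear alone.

2 bolts

A_b = π·1.125²/4 = 0.994 in².
Per-bolt design strength φR_n = 0.75 × 68 × 0.994 × 2 = 101.4 kips.
n ≥ 139 / 101.4 = 1.371 → use 2 bolts.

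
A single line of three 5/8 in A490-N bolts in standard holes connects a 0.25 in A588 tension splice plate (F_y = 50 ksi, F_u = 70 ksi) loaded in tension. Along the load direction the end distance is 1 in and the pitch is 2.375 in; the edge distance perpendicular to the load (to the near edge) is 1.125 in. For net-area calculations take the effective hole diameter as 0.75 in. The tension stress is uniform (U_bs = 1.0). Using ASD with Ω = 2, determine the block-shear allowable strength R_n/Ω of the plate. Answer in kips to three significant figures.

Shear plane L_v = 1 + 2·2.375 = 5.75 in; A_gv = 5.75 × 0.25 = 1.438 in².
A_nv = (5.75 − 2.5·0.75) × 0.25 = 0.9688 in².
A_nt = (1.125 − 0.5·0.75) × 0.25 = 0.1875 in².
0.6 F_u A_nv = 40.69 kips; 0.6 F_y A_gv = 43.12 kips → shear rupture governs the shear term.
R_n = 40.69 + 1.0 × 70 × 0.1875 = 53.81 kips.
Allowable strength R_n/Ω = 53.81 / 2 = 26.9 kips.

26.9 kips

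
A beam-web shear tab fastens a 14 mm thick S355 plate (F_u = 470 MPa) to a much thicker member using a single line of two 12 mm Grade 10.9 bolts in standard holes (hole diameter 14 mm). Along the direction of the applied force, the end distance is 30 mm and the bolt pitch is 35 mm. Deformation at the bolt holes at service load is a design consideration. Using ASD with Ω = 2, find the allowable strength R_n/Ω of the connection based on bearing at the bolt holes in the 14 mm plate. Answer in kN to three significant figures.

174 kN

Per bolt r_n = 1.2 l_c t F_u ≤ 2.4 d t F_u; upper limit = 2.4 × 12 × 14 × 470 / 1000 = 189.5 kN.
Edge bolt: l_c = 30 − 14/2 = 23 mm → 1.2 × 23 × 14 × 470 / 1000 = 181.6 → r_n = 181.6 kN.
Interior bolts: l_c = 35 − 14 = 21 mm → 1.2 × 21 × 14 × 470 / 1000 = 165.8 → r_n = 165.8 kN.
R_n = 1 × 181.6 + 1 × 165.8 = 347.4 kN.
Allowable strength R_n/Ω = 347.4 / 2 = 174 kN.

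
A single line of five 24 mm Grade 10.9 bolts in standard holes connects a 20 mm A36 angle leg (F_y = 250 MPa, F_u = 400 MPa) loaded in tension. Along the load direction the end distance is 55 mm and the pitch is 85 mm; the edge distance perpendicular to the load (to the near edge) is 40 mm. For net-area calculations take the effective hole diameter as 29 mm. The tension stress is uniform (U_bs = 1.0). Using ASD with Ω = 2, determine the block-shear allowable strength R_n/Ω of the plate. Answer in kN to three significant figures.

Shear plane L_v = 55 + 4·85 = 395 mm; A_gv = 395 × 20 = 7900 mm².
A_nv = (395 − 4.5·29) × 20 = 5290 mm².
A_nt = (40 − 0.5·29) × 20 = 510 mm².
0.6 F_u A_nv = 1270 kN; 0.6 F_y A_gv = 1185 kN → shear yielding governs the shear term.
R_n = 1185 + 1.0 × 400 × 510 / 1000 = 1389 kN.
Allowable strength R_n/Ω = 1389 / 2 = 694 kN.

694 kN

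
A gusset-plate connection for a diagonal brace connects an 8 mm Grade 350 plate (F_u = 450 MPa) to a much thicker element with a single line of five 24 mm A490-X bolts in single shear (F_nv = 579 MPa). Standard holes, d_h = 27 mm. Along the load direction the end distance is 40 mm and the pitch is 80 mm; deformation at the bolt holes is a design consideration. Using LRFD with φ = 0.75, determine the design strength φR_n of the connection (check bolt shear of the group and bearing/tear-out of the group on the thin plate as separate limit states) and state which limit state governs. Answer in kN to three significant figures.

708 kN (bearing governs)

Bolt shear: A_b = π·24²/4 = 452.4 mm²; R_n = 579 × 452.4 × 5 × 1 / 1000 = 1310 kN → 0.75 × 1310 = 982 kN.
Bearing (1.2 l_c t F_u ≤ 2.4 d t F_u): upper limit = 2.4·24·8·450 / 1000 = 207.4 kN.
  Edge l_c = 40 − 27/2 = 26.5 → r_n = 114.5 kN; interior l_c = 80 − 27 = 53 → r_n = 207.4 kN.
  R_n,bearing = 1·114.5 + 4·207.4 = 943.9 kN → 0.75 × 943.9 = 708 kN.
Bearing governs: 708 kN.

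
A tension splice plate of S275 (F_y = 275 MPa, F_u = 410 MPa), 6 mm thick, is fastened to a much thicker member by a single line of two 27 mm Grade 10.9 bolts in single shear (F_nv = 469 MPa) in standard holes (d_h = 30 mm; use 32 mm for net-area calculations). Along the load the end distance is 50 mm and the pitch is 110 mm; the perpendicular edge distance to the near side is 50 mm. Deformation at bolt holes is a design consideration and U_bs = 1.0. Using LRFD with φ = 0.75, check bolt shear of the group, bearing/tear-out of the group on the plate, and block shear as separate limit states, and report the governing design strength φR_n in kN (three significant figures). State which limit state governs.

182 kN (block shear governs)

Bolt shear: A_b = π·27²/4 = 572.6 mm²; R_n = 469 × 572.6 × 2 × 1 / 1000 = 537.1 kN → 0.75 × 537.1 = 403 kN.
Bearing: edge l_c = 35, r_n = 103.3 kN; interior l_c = 80, r_n = 159.4 kN; R_n = 103.3 + 1·159.4 = 262.7 kN → 197 kN.
Block shear: A_gv = 960, A_nv = 672, A_nt = 204 mm²; R_n = min(0.6F_uA_nv, 0.6F_yA_gv) + U_bs·F_u·A_nt = 242 kN → 182 kN.
Block shear governs: 182 kN.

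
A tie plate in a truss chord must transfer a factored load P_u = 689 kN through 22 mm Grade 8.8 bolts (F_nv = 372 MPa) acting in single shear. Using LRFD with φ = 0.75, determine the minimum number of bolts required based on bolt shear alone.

7 bolts

A_b = π·22²/4 = 380.1 mm².
Per-bolt design strength φR_n = 0.75 × 372 × 380.1 × 1 / 1000 = 106.1 kN.
n ≥ 689 / 106.1 = 6.497 → use 7 bolts.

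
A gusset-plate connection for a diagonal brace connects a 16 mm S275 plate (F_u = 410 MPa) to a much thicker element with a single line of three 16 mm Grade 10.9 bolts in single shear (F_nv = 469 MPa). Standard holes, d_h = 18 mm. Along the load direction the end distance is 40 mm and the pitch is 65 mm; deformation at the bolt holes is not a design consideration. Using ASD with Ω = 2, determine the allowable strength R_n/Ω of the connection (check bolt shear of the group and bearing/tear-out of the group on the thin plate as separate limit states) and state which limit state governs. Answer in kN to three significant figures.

Bolt shear: A_b = π·16²/4 = 201.1 mm²; R_n = 469 × 201.1 × 3 × 1 / 1000 = 282.9 kN → 282.9 / 2 = 141 kN.
Bearing (1.5 l_c t F_u ≤ 3.0 d t F_u): upper limit = 3.0·16·16·410 / 1000 = 314.9 kN.
  Edge l_c = 40 − 18/2 = 31 → r_n = 305 kN; interior l_c = 65 − 18 = 47 → r_n = 314.9 kN.
  R_n,bearing = 1·305 + 2·314.9 = 934.8 kN → 934.8 / 2 = 467 kN.
Bolt shear governs: 141 kN.

141 kN (bolt shear governs)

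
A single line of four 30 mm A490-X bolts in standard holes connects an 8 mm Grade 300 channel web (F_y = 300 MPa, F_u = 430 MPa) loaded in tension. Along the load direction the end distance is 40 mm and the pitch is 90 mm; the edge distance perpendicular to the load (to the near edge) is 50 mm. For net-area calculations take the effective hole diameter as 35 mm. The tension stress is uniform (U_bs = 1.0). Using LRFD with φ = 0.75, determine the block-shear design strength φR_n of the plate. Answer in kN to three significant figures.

374 kN

Shear plane L_v = 40 + 3·90 = 310 mm; A_gv = 310 × 8 = 2480 mm².
A_nv = (310 − 3.5·35) × 8 = 1500 mm².
A_nt = (50 − 0.5·35) × 8 = 260 mm².
0.6 F_u A_nv = 387 kN; 0.6 F_y A_gv = 446.4 kN → shear rupture governs the shear term.
R_n = 387 + 1.0 × 430 × 260 / 1000 = 498.8 kN.
Design strength φR_n = 0.75 × 498.8 = 374 kN.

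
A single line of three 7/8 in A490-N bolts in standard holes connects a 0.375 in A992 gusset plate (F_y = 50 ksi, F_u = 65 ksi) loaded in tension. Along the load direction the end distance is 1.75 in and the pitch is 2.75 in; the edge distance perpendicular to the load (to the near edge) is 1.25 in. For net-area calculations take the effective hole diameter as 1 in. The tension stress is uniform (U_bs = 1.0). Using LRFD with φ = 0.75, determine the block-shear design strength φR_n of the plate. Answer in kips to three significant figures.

Shear plane L_v = 1.75 + 2·2.75 = 7.25 in; A_gv = 7.25 × 0.375 = 2.719 in².
A_nv = (7.25 − 2.5·1) × 0.375 = 1.781 in².
A_nt = (1.25 − 0.5·1) × 0.375 = 0.2812 in².
0.6 F_u A_nv = 69.47 kips; 0.6 F_y A_gv = 81.56 kips → shear rupture governs the shear term.
R_n = 69.47 + 1.0 × 65 × 0.2812 = 87.75 kips.
Design strength φR_n = 0.75 × 87.75 = 65.8 kips.

65.8 kips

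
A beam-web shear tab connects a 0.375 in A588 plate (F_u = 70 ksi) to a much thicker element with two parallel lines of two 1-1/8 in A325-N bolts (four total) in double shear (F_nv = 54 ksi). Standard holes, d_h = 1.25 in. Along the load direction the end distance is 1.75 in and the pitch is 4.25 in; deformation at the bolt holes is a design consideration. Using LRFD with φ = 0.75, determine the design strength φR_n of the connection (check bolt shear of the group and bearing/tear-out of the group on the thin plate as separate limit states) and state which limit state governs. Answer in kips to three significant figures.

159 kips (bearing governs)

Bolt shear: A_b = π·1.125²/4 = 0.994 in²; R_n = 54 × 0.994 × 4 × 2 = 429.4 kips → 0.75 × 429.4 = 322 kips.
Bearing (1.2 l_c t F_u ≤ 2.4 d t F_u): upper limit = 2.4·1.125·0.375·70 = 70.88 kips.
  Edge l_c = 1.75 − 1.25/2 = 1.125 → r_n = 35.44 kips; interior l_c = 4.25 − 1.25 = 3 → r_n = 70.88 kips.
  R_n,bearing = 2·35.44 + 2·70.88 = 212.6 kips → 0.75 × 212.6 = 159 kips.
Bearing governs: 159 kips.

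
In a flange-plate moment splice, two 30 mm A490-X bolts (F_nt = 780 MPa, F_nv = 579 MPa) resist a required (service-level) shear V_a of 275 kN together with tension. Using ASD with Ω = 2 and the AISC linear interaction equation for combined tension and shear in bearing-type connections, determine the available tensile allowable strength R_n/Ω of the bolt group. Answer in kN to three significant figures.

346 kN

A_b = π·30²/4 = 706.9 mm²; f_rv = 275 × 1000 / (2 × 706.9) = 194.5 MPa.
F'_nt = 1.3 F_nt − (Ω F_nt / F_nv) f_rv = 1.3·780 − (2·780/579)·194.5 = 489.9 MPa, capped at F_nt → F'_nt = 489.9 MPa.
R_n = F'_nt · A_b · n = 489.9 × 706.9 × 2 / 1000 = 692.6 kN.
Allowable strength R_n/Ω = 692.6 / 2 = 346 kN.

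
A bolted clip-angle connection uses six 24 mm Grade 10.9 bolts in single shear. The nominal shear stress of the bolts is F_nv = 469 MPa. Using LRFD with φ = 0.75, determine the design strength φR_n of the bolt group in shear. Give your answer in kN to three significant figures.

A_b = π × 24² / 4 = 452.4 mm².
R_n = F_nv · A_b · n · n_s = 469 × 452.4 × 6 × 1 / 1000 = 1273 kN.
Design strength φR_n = 0.75 × 1273 = 955 kN.

955 kN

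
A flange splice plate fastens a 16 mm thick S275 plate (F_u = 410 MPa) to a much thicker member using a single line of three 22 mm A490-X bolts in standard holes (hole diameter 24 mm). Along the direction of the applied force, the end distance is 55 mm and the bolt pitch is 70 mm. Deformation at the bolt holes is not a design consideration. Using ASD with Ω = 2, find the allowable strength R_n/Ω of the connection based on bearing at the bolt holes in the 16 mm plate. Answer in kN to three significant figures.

645 kN

Per bolt r_n = 1.5 l_c t F_u ≤ 3.0 d t F_u; upper limit = 3.0 × 22 × 16 × 410 / 1000 = 433 kN.
Edge bolt: l_c = 55 − 24/2 = 43 mm → 1.5 × 43 × 16 × 410 / 1000 = 423.1 → r_n = 423.1 kN.
Interior bolts: l_c = 70 − 24 = 46 mm → 1.5 × 46 × 16 × 410 / 1000 = 452.6 → r_n = 433 kN.
R_n = 1 × 423.1 + 2 × 433 = 1289 kN.
Allowable strength R_n/Ω = 1289 / 2 = 645 kN.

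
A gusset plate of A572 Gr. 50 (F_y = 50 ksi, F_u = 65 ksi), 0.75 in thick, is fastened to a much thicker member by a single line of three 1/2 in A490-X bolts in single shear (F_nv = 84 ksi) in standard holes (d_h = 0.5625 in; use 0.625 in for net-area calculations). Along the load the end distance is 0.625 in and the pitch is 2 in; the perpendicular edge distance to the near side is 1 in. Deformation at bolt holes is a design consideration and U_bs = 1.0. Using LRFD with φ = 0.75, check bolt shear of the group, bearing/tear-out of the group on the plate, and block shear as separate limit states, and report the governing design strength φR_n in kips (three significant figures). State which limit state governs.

Bolt shear: A_b = π·0.5²/4 = 0.1963 in²; R_n = 84 × 0.1963 × 3 × 1 = 49.48 kips → 0.75 × 49.48 = 37.1 kips.
Bearing: edge l_c = 0.3438, r_n = 20.11 kips; interior l_c = 1.438, r_n = 58.5 kips; R_n = 20.11 + 2·58.5 = 137.1 kips → 103 kips.
Block shear: A_gv = 3.469, A_nv = 2.297, A_nt = 0.5156 in²; R_n = min(0.6F_uA_nv, 0.6F_yA_gv) + U_bs·F_u·A_nt = 123.1 kips → 92.3 kips.
Bolt shear governs: 37.1 kips.

37.1 kips (bolt shear governs)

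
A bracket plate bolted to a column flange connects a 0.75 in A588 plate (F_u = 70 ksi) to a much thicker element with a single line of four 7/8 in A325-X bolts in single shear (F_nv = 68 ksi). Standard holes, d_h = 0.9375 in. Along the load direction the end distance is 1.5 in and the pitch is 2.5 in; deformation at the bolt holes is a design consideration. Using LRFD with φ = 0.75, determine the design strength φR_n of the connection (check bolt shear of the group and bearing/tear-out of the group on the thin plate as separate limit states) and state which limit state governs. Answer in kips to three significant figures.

Bolt shear: A_b = π·0.875²/4 = 0.6013 in²; R_n = 68 × 0.6013 × 4 × 1 = 163.6 kips → 0.75 × 163.6 = 123 kips.
Bearing (1.2 l_c t F_u ≤ 2.4 d t F_u): upper limit = 2.4·0.875·0.75·70 = 110.3 kips.
  Edge l_c = 1.5 − 0.9375/2 = 1.031 → r_n = 64.97 kips; interior l_c = 2.5 − 0.9375 = 1.562 → r_n = 98.44 kips.
  R_n,bearing = 1·64.97 + 3·98.44 = 360.3 kips → 0.75 × 360.3 = 270 kips.
Bolt shear governs: 123 kips.

123 kips (bolt shear governs)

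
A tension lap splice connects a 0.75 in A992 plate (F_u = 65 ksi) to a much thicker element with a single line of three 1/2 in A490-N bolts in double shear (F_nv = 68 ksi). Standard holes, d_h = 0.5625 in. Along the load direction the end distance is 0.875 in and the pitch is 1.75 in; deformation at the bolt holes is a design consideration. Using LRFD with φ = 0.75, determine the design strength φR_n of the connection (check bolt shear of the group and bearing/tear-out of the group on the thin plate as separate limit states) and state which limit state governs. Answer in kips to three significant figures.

Bolt shear: A_b = π·0.5²/4 = 0.1963 in²; R_n = 68 × 0.1963 × 3 × 2 = 80.11 kips → 0.75 × 80.11 = 60.1 kips.
Bearing (1.2 l_c t F_u ≤ 2.4 d t F_u): upper limit = 2.4·0.5·0.75·65 = 58.5 kips.
  Edge l_c = 0.875 − 0.5625/2 = 0.5938 → r_n = 34.73 kips; interior l_c = 1.75 − 0.5625 = 1.188 → r_n = 58.5 kips.
  R_n,bearing = 1·34.73 + 2·58.5 = 151.7 kips → 0.75 × 151.7 = 114 kips.
Bolt shear governs: 60.1 kips.

60.1 kips (bolt shear governs)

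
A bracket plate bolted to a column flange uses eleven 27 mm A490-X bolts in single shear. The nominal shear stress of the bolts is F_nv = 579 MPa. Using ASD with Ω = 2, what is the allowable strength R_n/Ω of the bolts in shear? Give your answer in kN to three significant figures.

A_b = π × 27² / 4 = 572.6 mm².
R_n = F_nv · A_b · n · n_s = 579 × 572.6 × 11 × 1 / 1000 = 3647 kN.
Allowable strength R_n/Ω = 3647 / 2 = 1820 kN.

1820 kN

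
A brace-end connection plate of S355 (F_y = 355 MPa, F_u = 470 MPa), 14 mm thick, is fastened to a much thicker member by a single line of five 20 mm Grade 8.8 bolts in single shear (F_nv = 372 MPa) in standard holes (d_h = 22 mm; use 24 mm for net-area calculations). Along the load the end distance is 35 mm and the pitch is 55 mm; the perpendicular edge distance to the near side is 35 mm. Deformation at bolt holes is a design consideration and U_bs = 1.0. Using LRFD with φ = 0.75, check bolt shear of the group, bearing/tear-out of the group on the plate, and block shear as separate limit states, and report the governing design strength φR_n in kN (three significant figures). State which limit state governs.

438 kN (bolt shear governs)

Bolt shear: A_b = π·20²/4 = 314.2 mm²; R_n = 372 × 314.2 × 5 × 1 / 1000 = 584.3 kN → 0.75 × 584.3 = 438 kN.
Bearing: edge l_c = 24, r_n = 189.5 kN; interior l_c = 33, r_n = 260.6 kN; R_n = 189.5 + 4·260.6 = 1232 kN → 924 kN.
Block shear: A_gv = 3570, A_nv = 2058, A_nt = 322 mm²; R_n = min(0.6F_uA_nv, 0.6F_yA_gv) + U_bs·F_u·A_nt = 731.7 kN → 549 kN.
Bolt shear governs: 438 kN.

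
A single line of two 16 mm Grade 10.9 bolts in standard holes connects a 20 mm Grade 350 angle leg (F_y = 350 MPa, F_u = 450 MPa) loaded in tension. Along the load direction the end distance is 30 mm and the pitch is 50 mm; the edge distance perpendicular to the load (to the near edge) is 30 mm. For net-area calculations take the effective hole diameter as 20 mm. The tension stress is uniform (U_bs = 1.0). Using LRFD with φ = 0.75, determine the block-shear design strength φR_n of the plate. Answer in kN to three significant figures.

338 kN

Shear plane L_v = 30 + 1·50 = 80 mm; A_gv = 80 × 20 = 1600 mm².
A_nv = (80 − 1.5·20) × 20 = 1000 mm².
A_nt = (30 − 0.5·20) × 20 = 400 mm².
0.6 F_u A_nv = 270 kN; 0.6 F_y A_gv = 336 kN → shear rupture governs the shear term.
R_n = 270 + 1.0 × 450 × 400 / 1000 = 450 kN.
Design strength φR_n = 0.75 × 450 = 338 kN.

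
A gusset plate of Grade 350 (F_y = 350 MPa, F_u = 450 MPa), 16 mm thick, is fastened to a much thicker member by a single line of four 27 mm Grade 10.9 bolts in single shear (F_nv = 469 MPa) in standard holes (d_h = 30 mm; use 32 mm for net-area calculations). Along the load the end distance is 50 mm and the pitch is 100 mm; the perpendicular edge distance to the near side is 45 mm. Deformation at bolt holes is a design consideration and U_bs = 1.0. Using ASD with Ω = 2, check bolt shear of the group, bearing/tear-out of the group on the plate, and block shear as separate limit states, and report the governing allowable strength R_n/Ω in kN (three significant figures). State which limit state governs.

Bolt shear: A_b = π·27²/4 = 572.6 mm²; R_n = 469 × 572.6 × 4 × 1 / 1000 = 1074 kN → 1074 / 2 = 537 kN.
Bearing: edge l_c = 35, r_n = 302.4 kN; interior l_c = 70, r_n = 466.6 kN; R_n = 302.4 + 3·466.6 = 1702 kN → 851 kN.
Block shear: A_gv = 5600, A_nv = 3808, A_nt = 464 mm²; R_n = min(0.6F_uA_nv, 0.6F_yA_gv) + U_bs·F_u·A_nt = 1237 kN → 618 kN.
Bolt shear governs: 537 kN.

537 kN (bolt shear governs)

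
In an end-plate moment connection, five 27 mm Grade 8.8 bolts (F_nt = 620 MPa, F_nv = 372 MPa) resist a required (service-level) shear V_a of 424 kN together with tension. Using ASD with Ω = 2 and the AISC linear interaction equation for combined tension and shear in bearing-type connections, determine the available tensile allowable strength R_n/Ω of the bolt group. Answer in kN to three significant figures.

A_b = π·27²/4 = 572.6 mm²; f_rv = 424 × 1000 / (5 × 572.6) = 148.1 MPa.
F'_nt = 1.3 F_nt − (Ω F_nt / F_nv) f_rv = 1.3·620 − (2·620/372)·148.1 = 312.3 MPa, capped at F_nt → F'_nt = 312.3 MPa.
R_n = F'_nt · A_b · n = 312.3 × 572.6 × 5 / 1000 = 894.1 kN.
Allowable strength R_n/Ω = 894.1 / 2 = 447 kN.

447 kN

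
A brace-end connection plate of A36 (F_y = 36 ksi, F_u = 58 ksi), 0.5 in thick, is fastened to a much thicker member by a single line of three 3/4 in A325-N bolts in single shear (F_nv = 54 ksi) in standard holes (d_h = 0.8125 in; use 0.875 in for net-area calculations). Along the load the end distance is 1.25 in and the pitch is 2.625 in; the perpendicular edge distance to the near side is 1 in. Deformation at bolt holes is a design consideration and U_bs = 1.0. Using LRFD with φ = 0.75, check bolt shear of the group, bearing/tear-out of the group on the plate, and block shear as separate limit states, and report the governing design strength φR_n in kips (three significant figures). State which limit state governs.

53.7 kips (bolt shear governs)

Bolt shear: A_b = π·0.75²/4 = 0.4418 in²; R_n = 54 × 0.4418 × 3 × 1 = 71.57 kips → 0.75 × 71.57 = 53.7 kips.
Bearing: edge l_c = 0.8438, r_n = 29.36 kips; interior l_c = 1.812, r_n = 52.2 kips; R_n = 29.36 + 2·52.2 = 133.8 kips → 100 kips.
Block shear: A_gv = 3.25, A_nv = 2.156, A_nt = 0.2812 in²; R_n = min(0.6F_uA_nv, 0.6F_yA_gv) + U_bs·F_u·A_nt = 86.51 kips → 64.9 kips.
Bolt shear governs: 53.7 kips.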